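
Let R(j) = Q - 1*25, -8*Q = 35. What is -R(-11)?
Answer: 235/8 ≈ 29.375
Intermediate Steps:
Q = -35/8 (Q = -⅛*35 = -35/8 ≈ -4.3750)
R(j) = -235/8 (R(j) = -35/8 - 1*25 = -35/8 - 25 = -235/8)
-R(-11) = -1*(-235/8) = 235/8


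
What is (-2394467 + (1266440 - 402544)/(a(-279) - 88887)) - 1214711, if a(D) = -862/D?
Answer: -89502842278742/24798611 ≈ -3.6092e+6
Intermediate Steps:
(-2394467 + (1266440 - 402544)/(a(-279) - 88887)) - 1214711 = (-2394467 + (1266440 - 402544)/(-862/(-279) - 88887)) - 1214711 = (-2394467 + 863896/(-862*(-1/279) - 88887)) - 1214711 = (-2394467 + 863896/(862/279 - 88887)) - 1214711 = (-2394467 + 863896/(-24798611/279)) - 1214711 = (-2394467 + 863896*(-279/24798611)) - 1214711 = (-2394467 - 241026984/24798611) - 1214711 = -59379696712321/24798611 - 1214711 = -89502842278742/24798611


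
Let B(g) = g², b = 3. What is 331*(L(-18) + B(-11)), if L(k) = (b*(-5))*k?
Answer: 129421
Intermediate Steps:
L(k) = -15*k (L(k) = (3*(-5))*k = -15*k)
331*(L(-18) + B(-11)) = 331*(-15*(-18) + (-11)²) = 331*(270 + 121) = 331*391 = 129421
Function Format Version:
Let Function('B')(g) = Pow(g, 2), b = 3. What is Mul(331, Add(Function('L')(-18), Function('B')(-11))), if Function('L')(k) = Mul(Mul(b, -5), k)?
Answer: 129421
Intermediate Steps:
Function('L')(k) = Mul(-15, k) (Function('L')(k) = Mul(Mul(3, -5), k) = Mul(-15, k))
Mul(331, Add(Function('L')(-18), Function('B')(-11))) = Mul(331, Add(Mul(-15, -18), Pow(-11, 2))) = Mul(331, Add(270, 121)) = Mul(331, 391) = 129421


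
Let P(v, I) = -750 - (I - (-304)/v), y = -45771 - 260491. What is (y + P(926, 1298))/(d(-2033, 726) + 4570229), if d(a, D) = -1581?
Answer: -10196263/151091716 ≈ -0.067484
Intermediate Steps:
y = -306262
P(v, I) = -750 - I - 304/v (P(v, I) = -750 - (I + 304/v) = -750 + (-I - 304/v) = -750 - I - 304/v)
(y + P(926, 1298))/(d(-2033, 726) + 4570229) = (-306262 + (-750 - 1*1298 - 304/926))/(-1581 + 4570229) = (-306262 + (-750 - 1298 - 304*1/926))/4568648 = (-306262 + (-750 - 1298 - 152/463))*(1/4568648) = (-306262 - 948376/463)*(1/4568648) = -142747682/463*1/4568648 = -10196263/151091716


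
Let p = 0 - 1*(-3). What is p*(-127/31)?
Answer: -381/31 ≈ -12.290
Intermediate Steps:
p = 3 (p = 0 + 3 = 3)
p*(-127/31) = 3*(-127/31) = -381/31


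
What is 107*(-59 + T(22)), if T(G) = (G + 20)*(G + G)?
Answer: 191423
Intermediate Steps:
T(G) = 2*G*(20 + G) (T(G) = (20 + G)*(2*G) = 2*G*(20 + G))
107*(-59 + T(22)) = 107*(-59 + 2*22*(20 + 22)) = 107*(-59 + 2*22*42) = 107*(-59 + 1848) = 107*1789 = 191423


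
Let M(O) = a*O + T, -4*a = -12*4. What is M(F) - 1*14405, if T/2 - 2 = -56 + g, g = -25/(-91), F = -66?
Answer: -1392705/91 ≈ -15304.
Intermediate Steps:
g = 25/91 (g = -25*(-1/91) = 25/91 ≈ 0.27473)
T = -9778/91 (T = 4 + 2*(-56 + 25/91) = 4 + 2*(-5071/91) = 4 - 10142/91 = -9778/91 ≈ -107.45)
a = 12 (a = -(-3)*4 = -¼*(-48) = 12)
M(O) = -9778/91 + 12*O (M(O) = 12*O - 9778/91 = -9778/91 + 12*O)
M(F) - 1*14405 = (-9778/91 + 12*(-66)) - 1*14405 = (-9778/91 - 792) - 14405 = -81850/91 - 14405 = -1392705/91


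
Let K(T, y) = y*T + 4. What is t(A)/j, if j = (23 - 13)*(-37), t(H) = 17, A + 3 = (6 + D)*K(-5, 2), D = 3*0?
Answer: -17/370 ≈ -0.045946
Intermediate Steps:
D = 0
K(T, y) = 4 + T*y (K(T, y) = T*y + 4 = 4 + T*y)
A = -39 (A = -3 + (6 + 0)*(4 - 5*2) = -3 + 6*(4 - 10) = -3 + 6*(-6) = -3 - 36 = -39)
j = -370 (j = 10*(-37) = -370)
t(A)/j = 17/(-370) = 17*(-1/370) = -17/370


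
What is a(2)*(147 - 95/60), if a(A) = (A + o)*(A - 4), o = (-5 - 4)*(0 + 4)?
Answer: 29665/3 ≈ 9888.3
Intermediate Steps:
o = -36 (o = -9*4 = -36)
a(A) = (-36 + A)*(-4 + A) (a(A) = (A - 36)*(A - 4) = (-36 + A)*(-4 + A))
a(2)*(147 - 95/60) = (144 + 2² - 40*2)*(147 - 95/60) = (144 + 4 - 80)*(147 - 95*1/60) = 68*(147 - 19/12) = 68*(1745/12) = 29665/3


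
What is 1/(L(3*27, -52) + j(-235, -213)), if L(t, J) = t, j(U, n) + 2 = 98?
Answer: 1/177 ≈ 0.0056497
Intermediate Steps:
j(U, n) = 96 (j(U, n) = -2 + 98 = 96)
1/(L(3*27, -52) + j(-235, -213)) = 1/(3*27 + 96) = 1/(81 + 96) = 1/177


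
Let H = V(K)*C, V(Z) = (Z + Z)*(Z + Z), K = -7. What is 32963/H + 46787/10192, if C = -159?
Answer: 440389/124656 ≈ 3.5328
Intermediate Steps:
V(Z) = 4*Z**2 (V(Z) = (2*Z)*(2*Z) = 4*Z**2)
H = -31164 (H = (4*(-7)**2)*(-159) = (4*49)*(-159) = 196*(-159) = -31164)
32963/H + 46787/10192 = 32963/(-31164) + 46787/10192 = 32963*(-1/31164) + 46787*(1/10192) = -4709/4452 + 3599/784 = 440389/124656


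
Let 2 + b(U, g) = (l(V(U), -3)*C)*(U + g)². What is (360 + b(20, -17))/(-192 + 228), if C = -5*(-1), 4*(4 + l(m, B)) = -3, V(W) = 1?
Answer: 577/144 ≈ 4.0069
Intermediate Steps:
l(m, B) = -19/4 (l(m, B) = -4 + (¼)*(-3) = -4 - ¾ = -19/4)
C = 5
b(U, g) = -2 - 95*(U + g)²/4 (b(U, g) = -2 + (-19/4*5)*(U + g)² = -2 - 95*(U + g)²/4)
(360 + b(20, -17))/(-192 + 228) = (360 + (-2 - 95*(20 - 17)²/4))/(-192 + 228) = (360 + (-2 - 95/4*3²))/36 = (360 + (-2 - 95/4*9))*(1/36) = (360 + (-2 - 855/4))*(1/36) = (360 - 863/4)*(1/36) = (577/4)*(1/36) = 577/144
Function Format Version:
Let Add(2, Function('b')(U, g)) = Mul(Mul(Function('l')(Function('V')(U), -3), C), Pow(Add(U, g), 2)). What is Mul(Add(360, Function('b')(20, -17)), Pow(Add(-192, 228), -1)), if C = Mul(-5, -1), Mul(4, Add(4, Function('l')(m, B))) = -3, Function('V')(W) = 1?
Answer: Rational(577, 144) ≈ 4.0069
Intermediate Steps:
Function('l')(m, B) = Rational(-19, 4) (Function('l')(m, B) = Add(-4, Mul(Rational(1, 4), -3)) = Add(-4, Rational(-3, 4)) = Rational(-19, 4))
C = 5
Function('b')(U, g) = Add(-2, Mul(Rational(-95, 4), Pow(Add(U, g), 2))) (Function('b')(U, g) = Add(-2, Mul(Mul(Rational(-19, 4), 5), Pow(Add(U, g), 2))) = Add(-2, Mul(Rational(-95, 4), Pow(Add(U, g), 2))))
Mul(Add(360, Function('b')(20, -17)), Pow(Add(-192, 228), -1)) = Mul(Add(360, Add(-2, Mul(Rational(-95, 4), Pow(Add(20, -17), 2)))), Pow(Add(-192, 228), -1)) = Mul(Add(360, Add(-2, Mul(Rational(-95, 4), Pow(3, 2)))), Pow(36, -1)) = Mul(Add(360, Add(-2, Mul(Rational(-95, 4), 9))), Rational(1, 36)) = Mul(Add(360, Add(-2, Rational(-855, 4))), Rational(1, 36)) = Mul(Add(360, Rational(-863, 4)), Rational(1, 36)) = Mul(Rational(577, 4), Rational(1, 36)) = Rational(577, 144)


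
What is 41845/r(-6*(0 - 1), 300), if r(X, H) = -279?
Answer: -41845/279 ≈ -149.98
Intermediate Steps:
41845/r(-6*(0 - 1), 300) = 41845/(-279) = 41845*(-1/279) = -41845/279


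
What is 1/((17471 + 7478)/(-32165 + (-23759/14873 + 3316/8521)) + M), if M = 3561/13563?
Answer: -18429922981377336/9455934578933365 ≈ -1.9490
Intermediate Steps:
M = 1187/4521 (M = 3561*(1/13563) = 1187/4521 ≈ 0.26255)
1/((17471 + 7478)/(-32165 + (-23759/14873 + 3316/8521)) + M) = 1/((17471 + 7478)/(-32165 + (-23759/14873 + 3316/8521)) + 1187/4521) = 1/(24949/(-32165 + (-23759*1/14873 + 3316*(1/8521))) + 1187/4521) = 1/(24949/(-32165 + (-23759/14873 + 3316/8521)) + 1187/4521) = 1/(24949/(-32165 - 153131571/126732833) + 1187/4521) = 1/(24949/(-4076514705016/126732833) + 1187/4521) = 1/(24949*(-126732833/4076514705016) + 1187/4521) = 1/(-3161857450517/4076514705016 + 1187/4521) = 1/(-9455934578933365/18429922981377336) = -18429922981377336/9455934578933365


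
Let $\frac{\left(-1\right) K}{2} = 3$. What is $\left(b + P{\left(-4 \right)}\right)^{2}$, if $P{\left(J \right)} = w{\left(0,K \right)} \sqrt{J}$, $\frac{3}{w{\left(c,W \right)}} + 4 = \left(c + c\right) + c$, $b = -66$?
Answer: $\frac{17415}{4} + 198 i \approx 4353.8 + 198.0 i$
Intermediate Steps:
$K = -6$ ($K = \left(-2\right) 3 = -6$)
$w{\left(c,W \right)} = \frac{3}{-4 + 3 c}$ ($w{\left(c,W \right)} = \frac{3}{-4 + \left(\left(c + c\right) + c\right)} = \frac{3}{-4 + \left(2 c + c\right)} = \frac{3}{-4 + 3 c}$)
$P{\left(J \right)} = - \frac{3 \sqrt{J}}{4}$ ($P{\left(J \right)} = \frac{3}{-4 + 3 \cdot 0} \sqrt{J} = \frac{3}{-4 + 0} \sqrt{J} = \frac{3}{-4} \sqrt{J} = 3 \left(- \frac{1}{4}\right) \sqrt{J} = - \frac{3 \sqrt{J}}{4}$)
$\left(b + P{\left(-4 \right)}\right)^{2} = \left(-66 - \frac{3 \sqrt{-4}}{4}\right)^{2} = \left(-66 - \frac{3 \cdot 2 i}{4}\right)^{2} = \left(-66 - \frac{3 i}{2}\right)^{2}$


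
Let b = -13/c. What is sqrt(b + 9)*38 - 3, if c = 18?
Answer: -3 + 19*sqrt(298)/3 ≈ 106.33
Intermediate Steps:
b = -13/18 ≈ -0.72222
sqrt(b + 9)*38 - 3 = sqrt(-13/18 + 9)*38 - 3 = sqrt(149/18)*38 - 3 = (sqrt(298)/6)*38 - 3 = 19*sqrt(298)/3 - 3 = -3 + 19*sqrt(298)/3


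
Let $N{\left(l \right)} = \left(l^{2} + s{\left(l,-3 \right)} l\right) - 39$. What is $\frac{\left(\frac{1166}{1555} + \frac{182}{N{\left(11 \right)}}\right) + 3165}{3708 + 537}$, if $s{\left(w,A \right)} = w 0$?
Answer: $\frac{201973886}{270639975} \approx 0.74628$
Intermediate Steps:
$s{\left(w,A \right)} = 0$
$N{\left(l \right)} = -39 + l^{2}$ ($N{\left(l \right)} = \left(l^{2} + 0 l\right) - 39 = \left(l^{2} + 0\right) - 39 = l^{2} - 39 = -39 + l^{2}$)
$\frac{\left(\frac{1166}{1555} + \frac{182}{N{\left(11 \right)}}\right) + 3165}{3708 + 537} = \frac{\left(\frac{1166}{1555} + \frac{182}{-39 + 11^{2}}\right) + 3165}{3708 + 537} = \frac{\left(1166 \cdot \frac{1}{1555} + \frac{182}{-39 + 121}\right) + 3165}{4245} = \left(\left(\frac{1166}{1555} + \frac{182}{82}\right) + 3165\right) \frac{1}{4245} = \left(\left(\frac{1166}{1555} + 182 \cdot \frac{1}{82}\right) + 3165\right) \frac{1}{4245} = \left(\left(\frac{1166}{1555} + \frac{91}{41}\right) + 3165\right) \frac{1}{4245} = \left(\frac{189311}{63755} + 3165\right) \frac{1}{4245} = \frac{201973886}{63755} \cdot \frac{1}{4245} = \frac{201973886}{270639975}$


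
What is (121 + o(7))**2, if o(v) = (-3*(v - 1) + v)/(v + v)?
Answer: 2832489/196 ≈ 14451.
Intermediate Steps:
o(v) = (3 - 2*v)/(2*v) (o(v) = (-3*(-1 + v) + v)/((2*v)) = ((3 - 3*v) + v)*(1/(2*v)) = (3 - 2*v)*(1/(2*v)) = (3 - 2*v)/(2*v))
(121 + o(7))**2 = (121 + (3/2 - 1*7)/7)**2 = (121 + (3/2 - 7)/7)**2 = (121 + (1/7)*(-11/2))**2 = (121 - 11/14)**2 = (1683/14)**2 = 2832489/196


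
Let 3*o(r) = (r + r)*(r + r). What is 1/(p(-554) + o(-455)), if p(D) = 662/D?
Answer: 831/229382707 ≈ 3.6228e-6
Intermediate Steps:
o(r) = 4*r**2/3 (o(r) = ((r + r)*(r + r))/3 = ((2*r)*(2*r))/3 = (4*r**2)/3 = 4*r**2/3)
1/(p(-554) + o(-455)) = 1/(662/(-554) + (4/3)*(-455)**2) = 1/(662*(-1/554) + (4/3)*207025) = 1/(-331/277 + 828100/3) = 1/(229382707/831) = 831/229382707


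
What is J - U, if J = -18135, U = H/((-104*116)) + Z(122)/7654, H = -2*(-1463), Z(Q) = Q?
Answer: -418631523691/23084464 ≈ -18135.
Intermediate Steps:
H = 2926
U = -5230949/23084464 (U = 2926/((-104*116)) + 122/7654 = 2926/(-12064) + 122*(1/7654) = 2926*(-1/12064) + 61/3827 = -1463/6032 + 61/3827 = -5230949/23084464 ≈ -0.22660)
J - U = -18135 - 1*(-5230949/23084464) = -18135 + 5230949/23084464 = -418631523691/23084464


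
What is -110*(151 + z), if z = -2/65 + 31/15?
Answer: -656524/39 ≈ -16834.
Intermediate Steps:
z = 397/195 (z = -2*1/65 + 31*(1/15) = -2/65 + 31/15 = 397/195 ≈ 2.0359)
-110*(151 + z) = -110*(151 + 397/195) = -110*29842/195 = -656524/39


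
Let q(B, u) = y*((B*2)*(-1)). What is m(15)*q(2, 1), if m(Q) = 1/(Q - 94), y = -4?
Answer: -16/79 ≈ -0.20253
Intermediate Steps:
m(Q) = 1/(-94 + Q)
q(B, u) = 8*B (q(B, u) = -4*B*2*(-1) = -4*2*B*(-1) = -(-8)*B = 8*B)
m(15)*q(2, 1) = (8*2)/(-94 + 15) = 16/(-79) = -1/79*16 = -16/79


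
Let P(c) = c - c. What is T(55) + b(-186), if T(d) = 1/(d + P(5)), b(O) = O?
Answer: -10229/55 ≈ -185.98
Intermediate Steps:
P(c) = 0
T(d) = 1/d (T(d) = 1/(d + 0) = 1/d)
T(55) + b(-186) = 1/55 - 186 = -10229/55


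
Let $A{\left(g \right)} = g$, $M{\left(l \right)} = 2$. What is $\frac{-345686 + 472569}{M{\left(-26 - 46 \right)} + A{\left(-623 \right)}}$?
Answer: $- \frac{126883}{621} \approx -204.32$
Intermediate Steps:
$\frac{-345686 + 472569}{M{\left(-26 - 46 \right)} + A{\left(-623 \right)}} = \frac{-345686 + 472569}{2 - 623} = \frac{126883}{-621} = 126883 \left(- \frac{1}{621}\right) = - \frac{126883}{621}$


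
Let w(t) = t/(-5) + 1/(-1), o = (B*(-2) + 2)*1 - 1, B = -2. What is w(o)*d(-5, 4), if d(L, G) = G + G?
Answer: -16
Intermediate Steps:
d(L, G) = 2*G
o = 5 (o = (-2*(-2) + 2)*1 - 1 = (4 + 2)*1 - 1 = 6*1 - 1 = 6 - 1 = 5)
w(t) = -1 - t/5 (w(t) = t*(-⅕) + 1*(-1) = -t/5 - 1 = -1 - t/5)
w(o)*d(-5, 4) = (-1 - ⅕*5)*(2*4) = (-1 - 1)*8 = -2*8 = -16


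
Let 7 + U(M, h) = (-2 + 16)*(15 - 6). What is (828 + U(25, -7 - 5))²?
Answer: 896809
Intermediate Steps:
U(M, h) = 119 (U(M, h) = -7 + (-2 + 16)*(15 - 6) = -7 + 14*9 = -7 + 126 = 119)
(828 + U(25, -7 - 5))² = (828 + 119)² = 947² = 896809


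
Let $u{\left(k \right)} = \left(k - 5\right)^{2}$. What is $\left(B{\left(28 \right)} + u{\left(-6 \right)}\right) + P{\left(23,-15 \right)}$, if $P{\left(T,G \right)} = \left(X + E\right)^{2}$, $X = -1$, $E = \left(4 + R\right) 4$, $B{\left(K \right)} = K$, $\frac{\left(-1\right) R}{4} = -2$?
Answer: $2358$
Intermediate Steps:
$R = 8$ ($R = \left(-4\right) \left(-2\right) = 8$)
$u{\left(k \right)} = \left(-5 + k\right)^{2}$
$E = 48$ ($E = \left(4 + 8\right) 4 = 12 \cdot 4 = 48$)
$P{\left(T,G \right)} = 2209$ ($P{\left(T,G \right)} = \left(-1 + 48\right)^{2} = 47^{2} = 2209$)
$\left(B{\left(28 \right)} + u{\left(-6 \right)}\right) + P{\left(23,-15 \right)} = \left(28 + \left(-5 - 6\right)^{2}\right) + 2209 = \left(28 + \left(-11\right)^{2}\right) + 2209 = \left(28 + 121\right) + 2209 = 149 + 2209 = 2358$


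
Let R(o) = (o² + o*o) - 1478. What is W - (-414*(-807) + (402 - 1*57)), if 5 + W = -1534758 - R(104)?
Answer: -1889360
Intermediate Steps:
R(o) = -1478 + 2*o² (R(o) = (o² + o²) - 1478 = 2*o² - 1478 = -1478 + 2*o²)
W = -1554917 (W = -5 + (-1534758 - (-1478 + 2*104²)) = -5 + (-1534758 - (-1478 + 2*10816)) = -5 + (-1534758 - (-1478 + 21632)) = -5 + (-1534758 - 1*20154) = -5 + (-1534758 - 20154) = -5 - 1554912 = -1554917)
W - (-414*(-807) + (402 - 1*57)) = -1554917 - (-414*(-807) + (402 - 1*57)) = -1554917 - (334098 + (402 - 57)) = -1554917 - (334098 + 345) = -1554917 - 1*334443 = -1554917 - 334443 = -1889360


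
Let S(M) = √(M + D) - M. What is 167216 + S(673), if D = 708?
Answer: 166543 + √1381 ≈ 1.6658e+5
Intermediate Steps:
S(M) = √(708 + M) - M (S(M) = √(M + 708) - M = √(708 + M) - M)
167216 + S(673) = 167216 + (√(708 + 673) - 1*673) = 167216 + (√1381 - 673) = 167216 + (-673 + √1381) = 166543 + √1381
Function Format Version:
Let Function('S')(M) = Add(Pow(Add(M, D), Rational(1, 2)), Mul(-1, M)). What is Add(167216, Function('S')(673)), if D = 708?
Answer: Add(166543, Pow(1381, Rational(1, 2))) ≈ 1.6658e+5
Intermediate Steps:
Function('S')(M) = Add(Pow(Add(708, M), Rational(1, 2)), Mul(-1, M)) (Function('S')(M) = Add(Pow(Add(M, 708), Rational(1, 2)), Mul(-1, M)) = Add(Pow(Add(708, M), Rational(1, 2)), Mul(-1, M)))
Add(167216, Function('S')(673)) = Add(167216, Add(Pow(Add(708, 673), Rational(1, 2)), Mul(-1, 673))) = Add(167216, Add(Pow(1381, Rational(1, 2)), -673)) = Add(167216, Add(-673, Pow(1381, Rational(1, 2)))) = Add(166543, Pow(1381, Rational(1, 2)))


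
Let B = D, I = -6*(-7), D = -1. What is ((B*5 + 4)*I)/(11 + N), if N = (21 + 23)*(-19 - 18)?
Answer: 2/77 ≈ 0.025974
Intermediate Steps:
N = -1628 (N = 44*(-37) = -1628)
I = 42
B = -1
((B*5 + 4)*I)/(11 + N) = ((-1*5 + 4)*42)/(11 - 1628) = ((-5 + 4)*42)/(-1617) = -1*42*(-1/1617) = -42*(-1/1617) = 2/77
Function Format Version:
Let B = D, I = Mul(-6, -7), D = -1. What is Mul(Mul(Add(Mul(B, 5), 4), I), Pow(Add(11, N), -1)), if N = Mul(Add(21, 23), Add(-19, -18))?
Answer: Rational(2, 77) ≈ 0.025974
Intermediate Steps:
N = -1628 (N = Mul(44, -37) = -1628)
I = 42
B = -1
Mul(Mul(Add(Mul(B, 5), 4), I), Pow(Add(11, N), -1)) = Mul(Mul(Add(Mul(-1, 5), 4), 42), Pow(Add(11, -1628), -1)) = Mul(Mul(Add(-5, 4), 42), Pow(-1617, -1)) = Mul(Mul(-1, 42), Rational(-1, 1617)) = Mul(-42, Rational(-1, 1617)) = Rational(2, 77)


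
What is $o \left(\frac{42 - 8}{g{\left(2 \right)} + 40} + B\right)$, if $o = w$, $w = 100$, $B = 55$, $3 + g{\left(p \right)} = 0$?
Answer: $\frac{206900}{37} \approx 5591.9$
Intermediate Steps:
$g{\left(p \right)} = -3$ ($g{\left(p \right)} = -3 + 0 = -3$)
$o = 100$
$o \left(\frac{42 - 8}{g{\left(2 \right)} + 40} + B\right) = 100 \left(\frac{42 - 8}{-3 + 40} + 55\right) = 100 \left(\frac{34}{37} + 55\right) = 100 \cdot \frac{2069}{37} = \frac{206900}{37}$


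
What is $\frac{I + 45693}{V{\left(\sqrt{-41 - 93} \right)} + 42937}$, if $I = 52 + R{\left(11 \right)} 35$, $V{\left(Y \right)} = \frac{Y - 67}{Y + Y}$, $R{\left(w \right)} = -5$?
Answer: $- \frac{182280 i}{\sqrt{134} - 171750 i} \approx 1.0613 - 7.1532 \cdot 10^{-5} i$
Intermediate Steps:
$V{\left(Y \right)} = \frac{-67 + Y}{2 Y}$
$I = -123$ ($I = 52 - 175 = -123$)
$\frac{I + 45693}{V{\left(\sqrt{-41 - 93} \right)} + 42937} = \frac{-123 + 45693}{\frac{-67 + \sqrt{-41 - 93}}{2 \sqrt{-41 - 93}} + 42937} = \frac{45570}{\frac{-67 + \sqrt{-134}}{2 \sqrt{-134}} + 42937} = \frac{45570}{\frac{-67 + i \sqrt{134}}{2 i \sqrt{134}} + 42937} = \frac{45570}{\frac{- \frac{i \sqrt{134}}{134} \left(-67 + i \sqrt{134}\right)}{2} + 42937} = \frac{45570}{- \frac{i \sqrt{134} \left(-67 + i \sqrt{134}\right)}{268} + 42937} = \frac{45570}{42937 - \frac{i \sqrt{134} \left(-67 + i \sqrt{134}\right)}{268}}$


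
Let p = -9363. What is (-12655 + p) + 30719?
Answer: 8701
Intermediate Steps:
(-12655 + p) + 30719 = (-12655 - 9363) + 30719 = -22018 + 30719 = 8701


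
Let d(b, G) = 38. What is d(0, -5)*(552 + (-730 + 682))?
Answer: 19152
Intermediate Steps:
d(0, -5)*(552 + (-730 + 682)) = 38*(552 + (-730 + 682)) = 38*(552 - 48) = 38*504 = 19152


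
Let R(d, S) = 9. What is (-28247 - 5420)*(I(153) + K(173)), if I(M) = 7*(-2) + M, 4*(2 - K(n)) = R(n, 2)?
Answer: -18685185/4 ≈ -4.6713e+6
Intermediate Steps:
K(n) = -¼ (K(n) = 2 - ¼*9 = 2 - 9/4 = -¼)
I(M) = -14 + M
(-28247 - 5420)*(I(153) + K(173)) = (-28247 - 5420)*((-14 + 153) - ¼) = -33667*(139 - ¼) = -33667*555/4 = -18685185/4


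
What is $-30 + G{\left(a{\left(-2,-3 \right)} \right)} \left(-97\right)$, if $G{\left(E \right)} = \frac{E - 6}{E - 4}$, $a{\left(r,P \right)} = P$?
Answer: $- \frac{1083}{7} \approx -154.71$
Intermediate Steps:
$G{\left(E \right)} = \frac{-6 + E}{-4 + E}$
$-30 + G{\left(a{\left(-2,-3 \right)} \right)} \left(-97\right) = -30 + \frac{-6 - 3}{-4 - 3} \left(-97\right) = -30 + \frac{1}{-7} \left(-9\right) \left(-97\right) = -30 + \left(- \frac{1}{7}\right) \left(-9\right) \left(-97\right) = -30 + \frac{9}{7} \left(-97\right) = -30 - \frac{873}{7} = - \frac{1083}{7}$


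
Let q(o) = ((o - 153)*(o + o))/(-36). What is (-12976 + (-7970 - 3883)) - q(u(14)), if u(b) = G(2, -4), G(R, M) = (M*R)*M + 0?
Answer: -225397/9 ≈ -25044.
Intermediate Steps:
G(R, M) = R*M**2 (G(R, M) = R*M**2 + 0 = R*M**2)
u(b) = 32 (u(b) = 2*(-4)**2 = 2*16 = 32)
q(o) = -o*(-153 + o)/18 (q(o) = ((-153 + o)*(2*o))*(-1/36) = (2*o*(-153 + o))*(-1/36) = -o*(-153 + o)/18)
(-12976 + (-7970 - 3883)) - q(u(14)) = (-12976 + (-7970 - 3883)) - 32*(153 - 1*32)/18 = (-12976 - 11853) - 32*(153 - 32)/18 = -24829 - 32*121/18 = -24829 - 1*1936/9 = -24829 - 1936/9 = -225397/9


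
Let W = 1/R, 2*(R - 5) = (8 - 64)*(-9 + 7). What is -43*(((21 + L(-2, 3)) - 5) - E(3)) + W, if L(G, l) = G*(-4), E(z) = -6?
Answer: -78689/61 ≈ -1290.0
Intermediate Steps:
R = 61 (R = 5 + ((8 - 64)*(-9 + 7))/2 = 5 + (-56*(-2))/2 = 5 + (½)*112 = 5 + 56 = 61)
L(G, l) = -4*G
W = 1/61 ≈ 0.016393
-43*(((21 + L(-2, 3)) - 5) - E(3)) + W = -43*(((21 - 4*(-2)) - 5) - 1*(-6)) + 1/61 = -43*(((21 + 8) - 5) + 6) + 1/61 = -43*((29 - 5) + 6) + 1/61 = -43*(24 + 6) + 1/61 = -43*30 + 1/61 = -1290 + 1/61 = -78689/61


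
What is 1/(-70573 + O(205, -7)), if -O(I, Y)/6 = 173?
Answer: -1/71611 ≈ -1.3964e-5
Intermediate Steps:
O(I, Y) = -1038 (O(I, Y) = -6*173 = -1038)
1/(-70573 + O(205, -7)) = 1/(-70573 - 1038) = 1/(-71611) = -1/71611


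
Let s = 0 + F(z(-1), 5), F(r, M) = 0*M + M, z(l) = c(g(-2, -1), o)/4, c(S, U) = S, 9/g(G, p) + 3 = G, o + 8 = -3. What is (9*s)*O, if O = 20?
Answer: 900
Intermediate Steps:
o = -11 (o = -8 - 3 = -11)
g(G, p) = 9/(-3 + G)
z(l) = -9/20 (z(l) = (9/(-3 - 2))/4 = (9/(-5))*(1/4) = (9*(-1/5))*(1/4) = -9/5*1/4 = -9/20)
F(r, M) = M (F(r, M) = 0 + M = M)
s = 5 (s = 0 + 5 = 5)
(9*s)*O = (9*5)*20 = 45*20 = 900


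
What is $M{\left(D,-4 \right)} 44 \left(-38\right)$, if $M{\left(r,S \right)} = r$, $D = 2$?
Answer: $-3344$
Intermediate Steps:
$M{\left(D,-4 \right)} 44 \left(-38\right) = 2 \cdot 44 \left(-38\right) = 88 \left(-38\right) = -3344$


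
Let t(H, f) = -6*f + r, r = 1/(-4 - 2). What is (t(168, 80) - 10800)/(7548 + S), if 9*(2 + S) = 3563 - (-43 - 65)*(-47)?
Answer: -203043/132802 ≈ -1.5289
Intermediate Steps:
r = -1/6 (r = 1/(-6) = -1/6 ≈ -0.16667)
t(H, f) = -1/6 - 6*f (t(H, f) = -6*f - 1/6 = -1/6 - 6*f)
S = -1531/9 (S = -2 + (3563 - (-43 - 65)*(-47))/9 = -2 + (3563 - (-108)*(-47))/9 = -2 + (3563 - 1*5076)/9 = -2 + (3563 - 5076)/9 = -2 + (1/9)*(-1513) = -2 - 1513/9 = -1531/9 ≈ -170.11)
(t(168, 80) - 10800)/(7548 + S) = ((-1/6 - 6*80) - 10800)/(7548 - 1531/9) = ((-1/6 - 480) - 10800)/(66401/9) = (-2881/6 - 10800)*(9/66401) = -67681/6*9/66401 = -203043/132802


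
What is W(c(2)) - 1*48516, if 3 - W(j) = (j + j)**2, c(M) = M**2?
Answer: -48577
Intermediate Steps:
W(j) = 3 - 4*j**2 (W(j) = 3 - (j + j)**2 = 3 - (2*j)**2 = 3 - 4*j**2)
W(c(2)) - 1*48516 = (3 - 4*(2**2)**2) - 1*48516 = (3 - 4*4**2) - 48516 = (3 - 4*16) - 48516 = (3 - 64) - 48516 = -61 - 48516 = -48577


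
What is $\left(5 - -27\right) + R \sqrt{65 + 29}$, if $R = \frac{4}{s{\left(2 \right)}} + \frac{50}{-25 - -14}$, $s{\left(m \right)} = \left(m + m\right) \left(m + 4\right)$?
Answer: $32 - \frac{289 \sqrt{94}}{66} \approx -10.454$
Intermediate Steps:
$s{\left(m \right)} = 2 m \left(4 + m\right)$
$R = - \frac{289}{66}$ ($R = \frac{4}{2 \cdot 2 \left(4 + 2\right)} + \frac{50}{-25 - -14} = \frac{4}{2 \cdot 2 \cdot 6} + \frac{50}{-25 + 14} = \frac{4}{24} + \frac{50}{-11} = 4 \cdot \frac{1}{24} + 50 \left(- \frac{1}{11}\right) = \frac{1}{6} - \frac{50}{11} = - \frac{289}{66} \approx -4.3788$)
$\left(5 - -27\right) + R \sqrt{65 + 29} = \left(5 - -27\right) - \frac{289 \sqrt{65 + 29}}{66} = \left(5 + 27\right) - \frac{289 \sqrt{94}}{66} = 32 - \frac{289 \sqrt{94}}{66}$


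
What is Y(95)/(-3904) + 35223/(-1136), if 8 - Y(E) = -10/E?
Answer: -81652381/2633248 ≈ -31.008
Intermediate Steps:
Y(E) = 8 + 10/E (Y(E) = 8 - (-10)/E = 8 + 10/E)
Y(95)/(-3904) + 35223/(-1136) = (8 + 10/95)/(-3904) + 35223/(-1136) = (8 + 10*(1/95))*(-1/3904) + 35223*(-1/1136) = (8 + 2/19)*(-1/3904) - 35223/1136 = (154/19)*(-1/3904) - 35223/1136 = -77/37088 - 35223/1136 = -81652381/2633248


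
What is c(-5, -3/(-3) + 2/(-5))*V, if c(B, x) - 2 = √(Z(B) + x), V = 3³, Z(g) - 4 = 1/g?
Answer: 54 + 27*√110/5 ≈ 110.64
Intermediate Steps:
Z(g) = 4 + 1/g
V = 27
c(B, x) = 2 + √(4 + x + 1/B) (c(B, x) = 2 + √((4 + 1/B) + x) = 2 + √(4 + x + 1/B))
c(-5, -3/(-3) + 2/(-5))*V = (2 + √(4 + (-3/(-3) + 2/(-5)) + 1/(-5)))*27 = (2 + √(4 + (-3*(-⅓) + 2*(-⅕)) - ⅕))*27 = (2 + √(4 + (1 - ⅖) - ⅕))*27 = (2 + √(4 + ⅗ - ⅕))*27 = (2 + √(22/5))*27 = (2 + √110/5)*27 = 54 + 27*√110/5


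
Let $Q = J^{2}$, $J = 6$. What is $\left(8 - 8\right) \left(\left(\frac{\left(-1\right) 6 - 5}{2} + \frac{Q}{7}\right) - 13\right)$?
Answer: $0$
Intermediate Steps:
$Q = 36$ ($Q = 6^{2} = 36$)
$\left(8 - 8\right) \left(\left(\frac{\left(-1\right) 6 - 5}{2} + \frac{Q}{7}\right) - 13\right) = \left(8 - 8\right) \left(\left(\frac{\left(-1\right) 6 - 5}{2} + \frac{36}{7}\right) - 13\right) = \left(8 - 8\right) \left(\left(\left(-6 - 5\right) \frac{1}{2} + 36 \cdot \frac{1}{7}\right) - 13\right) = 0 \left(\left(\left(-11\right) \frac{1}{2} + \frac{36}{7}\right) - 13\right) = 0 \left(\left(- \frac{11}{2} + \frac{36}{7}\right) - 13\right) = 0 \left(- \frac{5}{14} - 13\right) = 0 \left(- \frac{187}{14}\right) = 0$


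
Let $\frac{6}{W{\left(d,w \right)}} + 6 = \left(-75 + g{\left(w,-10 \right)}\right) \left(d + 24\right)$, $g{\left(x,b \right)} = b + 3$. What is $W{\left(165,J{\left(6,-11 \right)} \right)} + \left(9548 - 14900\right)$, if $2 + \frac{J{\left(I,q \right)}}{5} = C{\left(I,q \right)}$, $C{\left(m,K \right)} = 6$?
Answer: $- \frac{13829569}{2584} \approx -5352.0$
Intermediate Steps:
$g{\left(x,b \right)} = 3 + b$
$J{\left(I,q \right)} = 20$ ($J{\left(I,q \right)} = -10 + 5 \cdot 6 = -10 + 30 = 20$)
$W{\left(d,w \right)} = \frac{6}{-1974 - 82 d}$ ($W{\left(d,w \right)} = \frac{6}{-6 + \left(-75 + \left(3 - 10\right)\right) \left(d + 24\right)} = \frac{6}{-6 + \left(-75 - 7\right) \left(24 + d\right)} = \frac{6}{-6 - 82 \left(24 + d\right)} = \frac{6}{-6 - \left(1968 + 82 d\right)} = \frac{6}{-1974 - 82 d}$)
$W{\left(165,J{\left(6,-11 \right)} \right)} + \left(9548 - 14900\right) = - \frac{3}{987 + 41 \cdot 165} + \left(9548 - 14900\right) = - \frac{3}{987 + 6765} + \left(9548 - 14900\right) = - \frac{3}{7752} - 5352 = \left(-3\right) \frac{1}{7752} - 5352 = - \frac{1}{2584} - 5352 = - \frac{13829569}{2584}$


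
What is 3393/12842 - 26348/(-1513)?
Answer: 343494625/19429946 ≈ 17.679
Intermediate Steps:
3393/12842 - 26348/(-1513) = 3393*(1/12842) - 26348*(-1/1513) = 3393/12842 + 26348/1513 = 343494625/19429946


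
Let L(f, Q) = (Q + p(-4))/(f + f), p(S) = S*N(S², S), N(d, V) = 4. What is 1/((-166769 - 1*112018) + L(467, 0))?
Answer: -467/130193537 ≈ -3.5870e-6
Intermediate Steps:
p(S) = 4*S (p(S) = S*4 = 4*S)
L(f, Q) = (-16 + Q)/(2*f) (L(f, Q) = (Q + 4*(-4))/(f + f) = (Q - 16)/((2*f)) = (-16 + Q)*(1/(2*f)) = (-16 + Q)/(2*f))
1/((-166769 - 1*112018) + L(467, 0)) = 1/((-166769 - 1*112018) + (½)*(-16 + 0)/467) = 1/((-166769 - 112018) + (½)*(1/467)*(-16)) = 1/(-278787 - 8/467) = 1/(-130193537/467) = -467/130193537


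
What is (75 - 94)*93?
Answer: -1767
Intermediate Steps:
(75 - 94)*93 = -19*93 = -1767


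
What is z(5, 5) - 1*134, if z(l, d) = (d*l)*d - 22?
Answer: -31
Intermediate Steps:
z(l, d) = -22 + l*d**2 (z(l, d) = l*d**2 - 22 = -22 + l*d**2)
z(5, 5) - 1*134 = (-22 + 5*5**2) - 1*134 = (-22 + 5*25) - 134 = (-22 + 125) - 134 = 103 - 134 = -31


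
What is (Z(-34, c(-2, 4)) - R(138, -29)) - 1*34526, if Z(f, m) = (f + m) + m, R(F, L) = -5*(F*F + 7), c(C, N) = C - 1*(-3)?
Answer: 60697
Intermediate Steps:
c(C, N) = 3 + C (c(C, N) = C + 3 = 3 + C)
R(F, L) = -35 - 5*F² (R(F, L) = -5*(F² + 7) = -5*(7 + F²) = -35 - 5*F²)
Z(f, m) = f + 2*m
(Z(-34, c(-2, 4)) - R(138, -29)) - 1*34526 = ((-34 + 2*(3 - 2)) - (-35 - 5*138²)) - 1*34526 = ((-34 + 2*1) - (-35 - 5*19044)) - 34526 = ((-34 + 2) - (-35 - 95220)) - 34526 = (-32 - 1*(-95255)) - 34526 = (-32 + 95255) - 34526 = 95223 - 34526 = 60697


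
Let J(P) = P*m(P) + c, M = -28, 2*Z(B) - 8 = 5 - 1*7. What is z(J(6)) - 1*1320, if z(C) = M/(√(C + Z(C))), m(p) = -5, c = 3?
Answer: -1320 + 7*I*√6/3 ≈ -1320.0 + 5.7155*I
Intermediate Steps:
Z(B) = 3 (Z(B) = 4 + (5 - 1*7)/2 = 4 + (5 - 7)/2 = 4 + (½)*(-2) = 4 - 1 = 3)
J(P) = 3 - 5*P (J(P) = P*(-5) + 3 = -5*P + 3 = 3 - 5*P)
z(C) = -28/√(3 + C) (z(C) = -28/√(C + 3) = -28/√(3 + C))
z(J(6)) - 1*1320 = -28/√(3 + (3 - 5*6)) - 1*1320 = -28/√(3 + (3 - 30)) - 1320 = -28/√(3 - 27) - 1320 = -(-7)*I*√6/3 - 1320 = 7*I*√6/3 - 1320 = -1320 + 7*I*√6/3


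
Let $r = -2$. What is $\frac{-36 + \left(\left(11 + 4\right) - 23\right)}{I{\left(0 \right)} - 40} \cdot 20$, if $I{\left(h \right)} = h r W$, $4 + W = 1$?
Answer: $22$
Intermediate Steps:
$W = -3$ ($W = -4 + 1 = -3$)
$I{\left(h \right)} = 6 h$ ($I{\left(h \right)} = h \left(-2\right) \left(-3\right) = - 2 h \left(-3\right) = 6 h$)
$\frac{-36 + \left(\left(11 + 4\right) - 23\right)}{I{\left(0 \right)} - 40} \cdot 20 = \frac{-36 + \left(\left(11 + 4\right) - 23\right)}{6 \cdot 0 - 40} \cdot 20 = \frac{-36 + \left(15 - 23\right)}{0 - 40} \cdot 20 = \frac{-36 - 8}{-40} \cdot 20 = \left(-44\right) \left(- \frac{1}{40}\right) 20 = \frac{11}{10} \cdot 20 = 22$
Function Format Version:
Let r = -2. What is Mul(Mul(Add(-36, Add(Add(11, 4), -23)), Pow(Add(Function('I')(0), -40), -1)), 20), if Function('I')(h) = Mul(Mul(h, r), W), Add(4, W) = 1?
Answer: 22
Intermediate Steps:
W = -3 (W = Add(-4, 1) = -3)
Function('I')(h) = Mul(6, h) (Function('I')(h) = Mul(Mul(h, -2), -3) = Mul(Mul(-2, h), -3) = Mul(6, h))
Mul(Mul(Add(-36, Add(Add(11, 4), -23)), Pow(Add(Function('I')(0), -40), -1)), 20) = Mul(Mul(Add(-36, Add(Add(11, 4), -23)), Pow(Add(Mul(6, 0), -40), -1)), 20) = Mul(Mul(Add(-36, Add(15, -23)), Pow(Add(0, -40), -1)), 20) = Mul(Mul(Add(-36, -8), Pow(-40, -1)), 20) = Mul(Mul(-44, Rational(-1, 40)), 20) = Mul(Rational(11, 10), 20) = 22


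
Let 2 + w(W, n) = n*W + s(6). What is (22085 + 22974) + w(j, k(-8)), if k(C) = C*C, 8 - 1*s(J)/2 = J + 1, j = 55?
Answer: 48579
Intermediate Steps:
s(J) = 14 - 2*J (s(J) = 16 - 2*(J + 1) = 16 - 2*(1 + J) = 16 + (-2 - 2*J) = 14 - 2*J)
k(C) = C**2
w(W, n) = W*n (w(W, n) = -2 + (n*W + (14 - 2*6)) = -2 + (W*n + (14 - 12)) = -2 + (W*n + 2) = -2 + (2 + W*n) = W*n)
(22085 + 22974) + w(j, k(-8)) = (22085 + 22974) + 55*(-8)**2 = 45059 + 55*64 = 45059 + 3520 = 48579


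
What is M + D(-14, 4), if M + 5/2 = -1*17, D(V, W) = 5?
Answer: -29/2 ≈ -14.500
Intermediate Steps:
M = -39/2 (M = -5/2 - 1*17 = -5/2 - 17 = -39/2 ≈ -19.500)
M + D(-14, 4) = -39/2 + 5 = -29/2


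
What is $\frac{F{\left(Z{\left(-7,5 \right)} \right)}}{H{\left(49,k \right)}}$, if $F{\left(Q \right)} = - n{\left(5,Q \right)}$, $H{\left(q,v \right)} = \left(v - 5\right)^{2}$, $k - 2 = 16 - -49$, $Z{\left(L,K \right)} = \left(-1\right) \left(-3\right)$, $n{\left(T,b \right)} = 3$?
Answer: $- \frac{3}{3844} \approx -0.00078044$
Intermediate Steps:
$Z{\left(L,K \right)} = 3$
$k = 67$ ($k = 2 + \left(16 - -49\right) = 2 + \left(16 + 49\right) = 2 + 65 = 67$)
$H{\left(q,v \right)} = \left(-5 + v\right)^{2}$
$F{\left(Q \right)} = -3$ ($F{\left(Q \right)} = \left(-1\right) 3 = -3$)
$\frac{F{\left(Z{\left(-7,5 \right)} \right)}}{H{\left(49,k \right)}} = - \frac{3}{\left(-5 + 67\right)^{2}} = - \frac{3}{62^{2}} = - \frac{3}{3844}$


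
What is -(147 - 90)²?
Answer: -3249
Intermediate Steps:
-(147 - 90)² = -1*57² = -1*3249 = -3249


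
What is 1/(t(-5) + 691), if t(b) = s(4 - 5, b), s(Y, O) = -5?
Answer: 1/686 ≈ 0.0014577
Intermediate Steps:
t(b) = -5
1/(t(-5) + 691) = 1/(-5 + 691) = 1/686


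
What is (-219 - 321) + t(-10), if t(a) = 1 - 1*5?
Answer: -544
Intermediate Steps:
t(a) = -4 (t(a) = 1 - 5 = -4)
(-219 - 321) + t(-10) = (-219 - 321) - 4 = -540 - 4 = -544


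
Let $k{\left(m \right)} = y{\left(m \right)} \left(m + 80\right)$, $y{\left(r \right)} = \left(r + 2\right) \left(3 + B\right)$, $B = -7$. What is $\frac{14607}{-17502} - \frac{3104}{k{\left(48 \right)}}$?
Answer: $- \frac{1664651}{2333600} \approx -0.71334$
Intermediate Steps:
$y{\left(r \right)} = -8 - 4 r$ ($y{\left(r \right)} = \left(r + 2\right) \left(3 - 7\right) = \left(2 + r\right) \left(-4\right) = -8 - 4 r$)
$k{\left(m \right)} = \left(-8 - 4 m\right) \left(80 + m\right)$ ($k{\left(m \right)} = \left(-8 - 4 m\right) \left(m + 80\right) = \left(-8 - 4 m\right) \left(80 + m\right)$)
$\frac{14607}{-17502} - \frac{3104}{k{\left(48 \right)}} = \frac{14607}{-17502} - \frac{3104}{\left(-4\right) \left(2 + 48\right) \left(80 + 48\right)} = 14607 \left(- \frac{1}{17502}\right) - \frac{3104}{\left(-4\right) 50 \cdot 128} = - \frac{4869}{5834} - \frac{3104}{-25600} = - \frac{4869}{5834} - - \frac{97}{800} = - \frac{4869}{5834} + \frac{97}{800} = - \frac{1664651}{2333600}$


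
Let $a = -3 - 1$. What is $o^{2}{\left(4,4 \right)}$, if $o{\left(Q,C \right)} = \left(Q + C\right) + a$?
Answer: $16$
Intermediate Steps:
$a = -4$
$o{\left(Q,C \right)} = -4 + C + Q$ ($o{\left(Q,C \right)} = \left(Q + C\right) - 4 = \left(C + Q\right) - 4 = -4 + C + Q$)
$o^{2}{\left(4,4 \right)} = \left(-4 + 4 + 4\right)^{2} = 4^{2} = 16$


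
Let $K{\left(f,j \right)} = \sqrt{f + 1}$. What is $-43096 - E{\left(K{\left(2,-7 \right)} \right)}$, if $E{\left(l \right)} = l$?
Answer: $-43096 - \sqrt{3} \approx -43098.0$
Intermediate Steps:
$K{\left(f,j \right)} = \sqrt{1 + f}$
$-43096 - E{\left(K{\left(2,-7 \right)} \right)} = -43096 - \sqrt{1 + 2} = -43096 - \sqrt{3}$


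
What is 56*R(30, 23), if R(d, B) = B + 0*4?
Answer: 1288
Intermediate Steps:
R(d, B) = B (R(d, B) = B + 0 = B)
56*R(30, 23) = 56*23 = 1288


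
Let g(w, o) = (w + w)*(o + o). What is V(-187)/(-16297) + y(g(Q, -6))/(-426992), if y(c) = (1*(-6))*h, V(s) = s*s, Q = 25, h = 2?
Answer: -3732821921/1739672156 ≈ -2.1457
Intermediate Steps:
g(w, o) = 4*o*w (g(w, o) = (2*w)*(2*o) = 4*o*w)
V(s) = s²
y(c) = -12 (y(c) = (1*(-6))*2 = -6*2 = -12)
V(-187)/(-16297) + y(g(Q, -6))/(-426992) = (-187)²/(-16297) - 12/(-426992) = 34969*(-1/16297) - 12*(-1/426992) = -34969/16297 + 3/106748 = -3732821921/1739672156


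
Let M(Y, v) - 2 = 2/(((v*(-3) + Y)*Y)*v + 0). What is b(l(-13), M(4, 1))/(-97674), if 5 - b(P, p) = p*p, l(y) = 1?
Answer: 5/390696 ≈ 1.2798e-5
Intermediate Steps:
M(Y, v) = 2 + 2/(Y*v*(Y - 3*v)) (M(Y, v) = 2 + 2/(((v*(-3) + Y)*Y)*v + 0) = 2 + 2/(((-3*v + Y)*Y)*v + 0) = 2 + 2/(((Y - 3*v)*Y)*v + 0) = 2 + 2/((Y*(Y - 3*v))*v + 0) = 2 + 2/(Y*v*(Y - 3*v) + 0) = 2 + 2/((Y*v*(Y - 3*v))) = 2 + 2*(1/(Y*v*(Y - 3*v))) = 2 + 2/(Y*v*(Y - 3*v)))
b(P, p) = 5 - p² (b(P, p) = 5 - p*p = 5 - p²)
b(l(-13), M(4, 1))/(-97674) = (5 - (2*(1 + 1*4² - 3*4*1²)/(4*1*(4 - 3*1)))²)/(-97674) = (5 - (2*(¼)*1*(1 + 1*16 - 3*4*1)/(4 - 3))²)*(-1/97674) = (5 - (2*(¼)*1*(1 + 16 - 12)/1)²)*(-1/97674) = (5 - (2*(¼)*1*1*5)²)*(-1/97674) = (5 - (5/2)²)*(-1/97674) = (5 - 1*25/4)*(-1/97674) = (5 - 25/4)*(-1/97674) = -5/4*(-1/97674) = 5/390696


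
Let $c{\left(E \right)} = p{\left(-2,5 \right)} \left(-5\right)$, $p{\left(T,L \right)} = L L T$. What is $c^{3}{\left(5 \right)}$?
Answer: $15625000$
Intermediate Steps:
$p{\left(T,L \right)} = T L^{2}$ ($p{\left(T,L \right)} = L^{2} T = T L^{2}$)
$c{\left(E \right)} = 250$ ($c{\left(E \right)} = - 2 \cdot 5^{2} \left(-5\right) = \left(-2\right) 25 \left(-5\right) = \left(-50\right) \left(-5\right) = 250$)
$c^{3}{\left(5 \right)} = 250^{3} = 15625000$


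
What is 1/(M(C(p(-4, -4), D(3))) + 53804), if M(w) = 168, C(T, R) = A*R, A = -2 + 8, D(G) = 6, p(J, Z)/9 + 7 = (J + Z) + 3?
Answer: 1/53972 ≈ 1.8528e-5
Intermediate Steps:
p(J, Z) = -36 + 9*J + 9*Z (p(J, Z) = -63 + 9*((J + Z) + 3) = -63 + 9*(3 + J + Z) = -63 + (27 + 9*J + 9*Z) = -36 + 9*J + 9*Z)
A = 6
C(T, R) = 6*R
1/(M(C(p(-4, -4), D(3))) + 53804) = 1/(168 + 53804) = 1/53972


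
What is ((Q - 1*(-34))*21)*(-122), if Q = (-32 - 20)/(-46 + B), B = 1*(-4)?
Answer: -2244312/25 ≈ -89773.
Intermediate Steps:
B = -4
Q = 26/25 (Q = (-32 - 20)/(-46 - 4) = -52/(-50) = -52*(-1/50) = 26/25 ≈ 1.0400)
((Q - 1*(-34))*21)*(-122) = ((26/25 - 1*(-34))*21)*(-122) = ((26/25 + 34)*21)*(-122) = ((876/25)*21)*(-122) = (18396/25)*(-122) = -2244312/25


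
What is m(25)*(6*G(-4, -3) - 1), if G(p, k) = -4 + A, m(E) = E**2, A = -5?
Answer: -34375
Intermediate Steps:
G(p, k) = -9 (G(p, k) = -4 - 5 = -9)
m(25)*(6*G(-4, -3) - 1) = 25**2*(6*(-9) - 1) = 625*(-54 - 1) = 625*(-55) = -34375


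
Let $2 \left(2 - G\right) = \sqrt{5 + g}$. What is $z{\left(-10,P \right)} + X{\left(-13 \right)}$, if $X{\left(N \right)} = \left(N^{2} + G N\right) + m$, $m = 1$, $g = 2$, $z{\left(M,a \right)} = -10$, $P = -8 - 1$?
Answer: $134 + \frac{13 \sqrt{7}}{2} \approx 151.2$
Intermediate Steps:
$P = -9$ ($P = -8 - 1 = -9$)
$G = 2 - \frac{\sqrt{7}}{2}$ ($G = 2 - \frac{\sqrt{5 + 2}}{2} = 2 - \frac{\sqrt{7}}{2} \approx 0.67712$)
$X{\left(N \right)} = 1 + N^{2} + N \left(2 - \frac{\sqrt{7}}{2}\right)$ ($X{\left(N \right)} = \left(N^{2} + \left(2 - \frac{\sqrt{7}}{2}\right) N\right) + 1 = \left(N^{2} + N \left(2 - \frac{\sqrt{7}}{2}\right)\right) + 1 = 1 + N^{2} + N \left(2 - \frac{\sqrt{7}}{2}\right)$)
$z{\left(-10,P \right)} + X{\left(-13 \right)} = -10 + \left(1 + \left(-13\right)^{2} + \frac{1}{2} \left(-13\right) \left(4 - \sqrt{7}\right)\right) = -10 + \left(1 + 169 - \left(26 - \frac{13 \sqrt{7}}{2}\right)\right) = -10 + \left(144 + \frac{13 \sqrt{7}}{2}\right) = 134 + \frac{13 \sqrt{7}}{2}$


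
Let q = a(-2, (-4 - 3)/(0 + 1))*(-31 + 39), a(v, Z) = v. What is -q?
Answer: 16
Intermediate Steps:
q = -16 (q = -2*(-31 + 39) = -2*8 = -16)
-q = -1*(-16) = 16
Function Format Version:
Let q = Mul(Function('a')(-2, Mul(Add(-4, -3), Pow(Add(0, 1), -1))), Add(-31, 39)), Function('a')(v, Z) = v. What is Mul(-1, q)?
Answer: 16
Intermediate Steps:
q = -16 (q = Mul(-2, Add(-31, 39)) = Mul(-2, 8) = -16)
Mul(-1, q) = Mul(-1, -16) = 16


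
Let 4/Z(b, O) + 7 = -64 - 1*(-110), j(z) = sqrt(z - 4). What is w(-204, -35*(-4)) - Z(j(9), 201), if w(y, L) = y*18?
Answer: -143212/39 ≈ -3672.1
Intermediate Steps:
j(z) = sqrt(-4 + z)
Z(b, O) = 4/39 (Z(b, O) = 4/(-7 + (-64 - 1*(-110))) = 4/(-7 + (-64 + 110)) = 4/(-7 + 46) = 4/39)
w(y, L) = 18*y
w(-204, -35*(-4)) - Z(j(9), 201) = 18*(-204) - 1*4/39 = -3672 - 4/39 = -143212/39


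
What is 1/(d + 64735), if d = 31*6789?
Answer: 1/275194 ≈ 3.6338e-6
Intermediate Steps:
d = 210459
1/(d + 64735) = 1/(210459 + 64735) = 1/275194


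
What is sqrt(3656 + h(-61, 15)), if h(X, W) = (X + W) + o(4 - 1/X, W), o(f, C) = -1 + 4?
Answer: sqrt(3613) ≈ 60.108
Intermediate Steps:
o(f, C) = 3
h(X, W) = 3 + W + X (h(X, W) = (X + W) + 3 = (W + X) + 3 = 3 + W + X)
sqrt(3656 + h(-61, 15)) = sqrt(3656 + (3 + 15 - 61)) = sqrt(3656 - 43) = sqrt(3613)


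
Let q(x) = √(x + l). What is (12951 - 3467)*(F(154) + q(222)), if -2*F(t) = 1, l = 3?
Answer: 137518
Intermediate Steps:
q(x) = √(3 + x) (q(x) = √(x + 3) = √(3 + x))
F(t) = -½ (F(t) = -½*1 = -½)
(12951 - 3467)*(F(154) + q(222)) = (12951 - 3467)*(-½ + √(3 + 222)) = 9484*(-½ + √225) = 9484*(-½ + 15) = 9484*(29/2) = 137518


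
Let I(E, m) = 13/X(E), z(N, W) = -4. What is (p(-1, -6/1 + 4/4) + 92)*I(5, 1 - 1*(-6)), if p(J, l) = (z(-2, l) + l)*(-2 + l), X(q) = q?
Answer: 403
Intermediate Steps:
p(J, l) = (-4 + l)*(-2 + l)
I(E, m) = 13/E
(p(-1, -6/1 + 4/4) + 92)*I(5, 1 - 1*(-6)) = ((8 + (-6/1 + 4/4)**2 - 6*(-6/1 + 4/4)) + 92)*(13/5) = ((8 + (-6*1 + 4*(1/4))**2 - 6*(-6*1 + 4*(1/4))) + 92)*(13*(1/5)) = ((8 + (-6 + 1)**2 - 6*(-6 + 1)) + 92)*(13/5) = ((8 + (-5)**2 - 6*(-5)) + 92)*(13/5) = ((8 + 25 + 30) + 92)*(13/5) = (63 + 92)*(13/5) = 155*(13/5) = 403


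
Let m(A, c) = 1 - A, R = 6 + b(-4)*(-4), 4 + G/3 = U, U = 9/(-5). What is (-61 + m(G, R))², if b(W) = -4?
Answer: 45369/25 ≈ 1814.8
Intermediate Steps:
U = -9/5 (U = 9*(-⅕) = -9/5 ≈ -1.8000)
G = -87/5 (G = -12 + 3*(-9/5) = -12 - 27/5 = -87/5 ≈ -17.400)
R = 22 (R = 6 - 4*(-4) = 6 + 16 = 22)
(-61 + m(G, R))² = (-61 + (1 - 1*(-87/5)))² = (-61 + (1 + 87/5))² = (-61 + 92/5)² = (-213/5)² = 45369/25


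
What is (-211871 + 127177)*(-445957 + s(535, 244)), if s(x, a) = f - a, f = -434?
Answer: 37827304690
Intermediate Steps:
s(x, a) = -434 - a
(-211871 + 127177)*(-445957 + s(535, 244)) = (-211871 + 127177)*(-445957 + (-434 - 1*244)) = -84694*(-445957 + (-434 - 244)) = -84694*(-445957 - 678) = -84694*(-446635) = 37827304690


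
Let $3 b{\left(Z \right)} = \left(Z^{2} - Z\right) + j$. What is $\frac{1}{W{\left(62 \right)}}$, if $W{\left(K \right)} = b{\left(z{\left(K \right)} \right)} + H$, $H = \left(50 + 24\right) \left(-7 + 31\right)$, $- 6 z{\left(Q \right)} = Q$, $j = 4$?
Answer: $\frac{27}{49042} \approx 0.00055055$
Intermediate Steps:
$z{\left(Q \right)} = - \frac{Q}{6}$
$b{\left(Z \right)} = \frac{4}{3} - \frac{Z}{3} + \frac{Z^{2}}{3}$ ($b{\left(Z \right)} = \frac{\left(Z^{2} - Z\right) + 4}{3} = \frac{4 + Z^{2} - Z}{3} = \frac{4}{3} - \frac{Z}{3} + \frac{Z^{2}}{3}$)
$H = 1776$ ($H = 74 \cdot 24 = 1776$)
$W{\left(K \right)} = \frac{5332}{3} + \frac{K}{18} + \frac{K^{2}}{108}$ ($W{\left(K \right)} = \left(\frac{4}{3} - \frac{\left(- \frac{1}{6}\right) K}{3} + \frac{\left(- \frac{K}{6}\right)^{2}}{3}\right) + 1776 = \left(\frac{4}{3} + \frac{K}{18} + \frac{\frac{1}{36} K^{2}}{3}\right) + 1776 = \left(\frac{4}{3} + \frac{K}{18} + \frac{K^{2}}{108}\right) + 1776 = \frac{5332}{3} + \frac{K}{18} + \frac{K^{2}}{108}$)
$\frac{1}{W{\left(62 \right)}} = \frac{1}{\frac{5332}{3} + \frac{1}{18} \cdot 62 + \frac{62^{2}}{108}} = \frac{1}{\frac{5332}{3} + \frac{31}{9} + \frac{1}{108} \cdot 3844} = \frac{1}{\frac{5332}{3} + \frac{31}{9} + \frac{961}{27}} = \frac{1}{\frac{49042}{27}} = \frac{27}{49042}$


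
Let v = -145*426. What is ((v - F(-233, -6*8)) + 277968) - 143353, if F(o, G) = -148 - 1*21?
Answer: 73014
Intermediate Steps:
v = -61770
F(o, G) = -169 (F(o, G) = -148 - 21 = -169)
((v - F(-233, -6*8)) + 277968) - 143353 = ((-61770 - 1*(-169)) + 277968) - 143353 = ((-61770 + 169) + 277968) - 143353 = (-61601 + 277968) - 143353 = 216367 - 143353 = 73014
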